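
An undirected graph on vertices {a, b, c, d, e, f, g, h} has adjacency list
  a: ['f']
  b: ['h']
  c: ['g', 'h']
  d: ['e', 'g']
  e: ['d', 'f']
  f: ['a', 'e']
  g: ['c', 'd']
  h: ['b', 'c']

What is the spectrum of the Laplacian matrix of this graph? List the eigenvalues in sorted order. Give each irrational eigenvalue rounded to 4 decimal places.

[0, 0.1522, 0.5858, 1.2346, 2, 2.7654, 3.4142, 3.8478]

Reading degrees in the order [a, b, c, d, e, f, g, h] gives [1, 1, 2, 2, 2, 2, 2, 2]; set D = diag(1, 1, 2, 2, 2, 2, 2, 2) and form L = D - A. The multiplicity of 0 as a Laplacian eigenvalue equals the number of connected components.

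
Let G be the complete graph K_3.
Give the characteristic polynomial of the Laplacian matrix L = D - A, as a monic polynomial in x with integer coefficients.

The graph has 3 vertices and degree multiset [2, 2, 2]; D is the diagonal matrix of degrees and L = D - A. Computing det(xI - L) by cofactor expansion (or equivalently via sum-over-permutations) gives x^3 - 6x^2 + 9x. Since p(0) = det(-L) = 0, x divides p(x). There is one zero in the spectrum, matching the 1 component. The eigenvalues sum to 6, which equals trace(L) = 2|E|.

x^3 - 6x^2 + 9x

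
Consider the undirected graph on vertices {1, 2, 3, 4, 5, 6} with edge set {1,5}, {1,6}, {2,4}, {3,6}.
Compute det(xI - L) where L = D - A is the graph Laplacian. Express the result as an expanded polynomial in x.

x^6 - 8x^5 + 22x^4 - 24x^3 + 8x^2

Reading degrees in the order [1, 2, 3, 4, 5, 6] gives [2, 1, 1, 1, 1, 2]; set D = diag(2, 1, 1, 1, 1, 2) and form L = D - A. Computing det(xI - L) by cofactor expansion (or equivalently via sum-over-permutations) gives x^6 - 8x^5 + 22x^4 - 24x^3 + 8x^2. The constant term is 0 because L is singular (the all-ones vector lies in its kernel). There are 2 zeros in the spectrum, matching the 2 components. The largest eigenvalue, 3.4142, is at most the vertex count 6.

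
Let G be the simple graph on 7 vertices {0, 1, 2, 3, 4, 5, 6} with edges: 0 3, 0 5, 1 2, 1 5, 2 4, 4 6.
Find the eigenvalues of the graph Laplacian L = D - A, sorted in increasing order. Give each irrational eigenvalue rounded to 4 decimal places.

Each diagonal entry of L is the vertex degree and each off-diagonal entry is -1 where an edge is present, 0 otherwise; in the order [0, 1, 2, 3, 4, 5, 6] the diagonal is [2, 2, 2, 1, 2, 2, 1]. L is symmetric positive semidefinite, so every eigenvalue is real and nonnegative. The eigenvalues sum to 12, which equals trace(L) = 2|E|. There is one zero in the spectrum, matching the 1 component.

[0, 0.1981, 0.7530, 1.5550, 2.4450, 3.2470, 3.8019]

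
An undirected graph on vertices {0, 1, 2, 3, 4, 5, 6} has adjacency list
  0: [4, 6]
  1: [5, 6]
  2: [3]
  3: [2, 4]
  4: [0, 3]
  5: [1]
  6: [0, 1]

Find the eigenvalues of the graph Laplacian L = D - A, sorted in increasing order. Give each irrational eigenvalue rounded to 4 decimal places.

Each diagonal entry of L is the vertex degree and each off-diagonal entry is -1 where an edge is present, 0 otherwise; in the order [0, 1, 2, 3, 4, 5, 6] the diagonal is [2, 2, 1, 2, 2, 1, 2]. Since every row of L sums to 0, the all-ones vector is in the kernel and 0 is an eigenvalue. The single zero eigenvalue shows the graph is connected. The eigenvalues sum to 12, which equals trace(L) = 2|E|.

[0, 0.1981, 0.7530, 1.5550, 2.4450, 3.2470, 3.8019]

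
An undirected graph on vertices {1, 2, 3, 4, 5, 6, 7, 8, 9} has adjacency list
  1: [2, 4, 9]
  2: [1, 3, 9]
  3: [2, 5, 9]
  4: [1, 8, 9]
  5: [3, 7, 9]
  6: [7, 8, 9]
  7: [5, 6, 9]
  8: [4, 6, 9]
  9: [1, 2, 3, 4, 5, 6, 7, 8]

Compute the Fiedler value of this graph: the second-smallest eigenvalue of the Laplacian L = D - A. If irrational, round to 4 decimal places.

1.5858

Reading degrees in the order [1, 2, 3, 4, 5, 6, 7, 8, 9] gives [3, 3, 3, 3, 3, 3, 3, 3, 8]; set D = diag(3, 3, 3, 3, 3, 3, 3, 3, 8) and form L = D - A. Computing the eigenvalues of L and sorting gives [0, 1.5858, 1.5858, 3, 3, 4.4142, 4.4142, 5, 9]. The Fiedler value lambda_2 = 1.5858 is strictly positive, so the graph is connected. The largest eigenvalue, 9, is at most the vertex count 9. The eigenvalues sum to 32, which equals trace(L) = 2|E|.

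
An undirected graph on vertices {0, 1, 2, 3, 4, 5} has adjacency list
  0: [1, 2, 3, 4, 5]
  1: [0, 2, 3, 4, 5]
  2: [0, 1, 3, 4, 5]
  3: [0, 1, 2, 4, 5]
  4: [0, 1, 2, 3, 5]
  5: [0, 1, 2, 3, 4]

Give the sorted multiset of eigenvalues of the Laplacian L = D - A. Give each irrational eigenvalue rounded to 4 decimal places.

[0, 6, 6, 6, 6, 6]

Reading degrees in the order [0, 1, 2, 3, 4, 5] gives [5, 5, 5, 5, 5, 5]; set D = diag(5, 5, 5, 5, 5, 5) and form L = D - A. Diagonalising L (or applying a numerical eigensolver to the 6x6 matrix) gives the spectrum above. The single zero eigenvalue shows the graph is connected. By the matrix-tree theorem the graph has (1/6) * product of the nonzero eigenvalues = 1296 spanning trees. There is one zero in the spectrum, matching the 1 component.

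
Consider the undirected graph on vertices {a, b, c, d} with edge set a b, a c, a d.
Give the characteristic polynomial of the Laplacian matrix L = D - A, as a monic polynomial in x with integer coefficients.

x^4 - 6x^3 + 9x^2 - 4x

Each diagonal entry of L is the vertex degree and each off-diagonal entry is -1 where an edge is present, 0 otherwise; in the order [a, b, c, d] the diagonal is [3, 1, 1, 1]. Computing det(xI - L) by cofactor expansion (or equivalently via sum-over-permutations) gives x^4 - 6x^3 + 9x^2 - 4x. The coefficient of x^3 equals -trace(L) = -6, matching the sum of degrees.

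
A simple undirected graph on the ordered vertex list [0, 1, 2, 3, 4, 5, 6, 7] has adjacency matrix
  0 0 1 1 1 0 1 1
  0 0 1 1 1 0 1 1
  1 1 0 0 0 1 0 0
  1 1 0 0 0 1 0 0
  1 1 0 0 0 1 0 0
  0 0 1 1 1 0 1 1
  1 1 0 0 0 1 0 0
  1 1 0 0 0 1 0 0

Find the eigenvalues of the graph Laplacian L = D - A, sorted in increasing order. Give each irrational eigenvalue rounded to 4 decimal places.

[0, 3, 3, 3, 3, 5, 5, 8]

Reading degrees in the order [0, 1, 2, 3, 4, 5, 6, 7] gives [5, 5, 3, 3, 3, 5, 3, 3]; set D = diag(5, 5, 3, 3, 3, 5, 3, 3) and form L = D - A. L is symmetric positive semidefinite, so every eigenvalue is real and nonnegative. The single zero eigenvalue shows the graph is connected. The eigenvalues sum to 30, which equals trace(L) = 2|E|. The largest eigenvalue, 8, is at most the vertex count 8.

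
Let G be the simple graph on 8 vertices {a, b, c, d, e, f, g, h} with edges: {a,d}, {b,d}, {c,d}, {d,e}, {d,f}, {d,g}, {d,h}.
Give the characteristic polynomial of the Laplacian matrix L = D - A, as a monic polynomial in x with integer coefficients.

x^8 - 14x^7 + 63x^6 - 140x^5 + 175x^4 - 126x^3 + 49x^2 - 8x

Reading degrees in the order [a, b, c, d, e, f, g, h] gives [1, 1, 1, 7, 1, 1, 1, 1]; set D = diag(1, 1, 1, 7, 1, 1, 1, 1) and form L = D - A. Computing det(xI - L) by cofactor expansion (or equivalently via sum-over-permutations) gives x^8 - 14x^7 + 63x^6 - 140x^5 + 175x^4 - 126x^3 + 49x^2 - 8x. The constant term is 0 because L is singular (the all-ones vector lies in its kernel).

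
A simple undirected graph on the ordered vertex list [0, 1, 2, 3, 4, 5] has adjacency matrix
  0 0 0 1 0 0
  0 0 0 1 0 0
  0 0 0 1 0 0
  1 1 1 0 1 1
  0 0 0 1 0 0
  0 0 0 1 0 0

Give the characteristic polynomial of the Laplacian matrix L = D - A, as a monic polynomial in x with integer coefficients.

Each diagonal entry of L is the vertex degree and each off-diagonal entry is -1 where an edge is present, 0 otherwise; in the order [0, 1, 2, 3, 4, 5] the diagonal is [1, 1, 1, 5, 1, 1]. L has integer entries, so p(x) = det(xI - L) has integer coefficients. Expanding the determinant yields x^6 - 10x^5 + 30x^4 - 40x^3 + 25x^2 - 6x. The coefficient of x^5 equals -trace(L) = -10, matching the sum of degrees. The largest eigenvalue, 6, is at most the vertex count 6.

x^6 - 10x^5 + 30x^4 - 40x^3 + 25x^2 - 6x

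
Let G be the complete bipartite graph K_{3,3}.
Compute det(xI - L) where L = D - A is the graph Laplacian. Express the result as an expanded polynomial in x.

The graph has 6 vertices and degree multiset [3, 3, 3, 3, 3, 3]; D is the diagonal matrix of degrees and L = D - A. The eigenvalues of L are [0, 3, 3, 3, 3, 6]; the characteristic polynomial is the product of (x - lambda_i), which multiplies out to x^6 - 18x^5 + 126x^4 - 432x^3 + 729x^2 - 486x. The coefficient of x^5 equals -trace(L) = -18, matching the sum of degrees.

x^6 - 18x^5 + 126x^4 - 432x^3 + 729x^2 - 486x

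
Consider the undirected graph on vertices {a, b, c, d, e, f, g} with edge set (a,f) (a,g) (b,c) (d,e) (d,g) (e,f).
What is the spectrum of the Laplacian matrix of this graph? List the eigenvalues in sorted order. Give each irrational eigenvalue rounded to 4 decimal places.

With the vertex order [a, b, c, d, e, f, g], the degrees are [2, 1, 1, 2, 2, 2, 2], giving D = diag(2, 1, 1, 2, 2, 2, 2) and L = D - A. L is symmetric positive semidefinite, so every eigenvalue is real and nonnegative. The 2 zero eigenvalues correspond to the 2 connected components. The largest eigenvalue, 3.6180, is at most the vertex count 7.

[0, 0, 1.3820, 1.3820, 2, 3.6180, 3.6180]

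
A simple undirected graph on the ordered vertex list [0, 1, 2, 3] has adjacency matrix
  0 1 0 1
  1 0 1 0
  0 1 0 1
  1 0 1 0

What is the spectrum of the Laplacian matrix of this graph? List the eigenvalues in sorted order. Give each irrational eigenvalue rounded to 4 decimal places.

With the vertex order [0, 1, 2, 3], the degrees are [2, 2, 2, 2], giving D = diag(2, 2, 2, 2) and L = D - A. Diagonalising L (or applying a numerical eigensolver to the 4x4 matrix) gives the spectrum above. By the matrix-tree theorem the graph has (1/4) * product of the nonzero eigenvalues = 4 spanning trees. The largest eigenvalue, 4, is at most the vertex count 4.

[0, 2, 2, 4]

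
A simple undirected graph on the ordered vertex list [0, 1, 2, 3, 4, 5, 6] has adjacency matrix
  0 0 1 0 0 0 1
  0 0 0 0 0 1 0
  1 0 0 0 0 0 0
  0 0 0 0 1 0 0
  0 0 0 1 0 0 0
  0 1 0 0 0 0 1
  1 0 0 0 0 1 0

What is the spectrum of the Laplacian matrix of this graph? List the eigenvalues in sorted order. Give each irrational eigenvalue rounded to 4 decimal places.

[0, 0, 0.3820, 1.3820, 2, 2.6180, 3.6180]

Each diagonal entry of L is the vertex degree and each off-diagonal entry is -1 where an edge is present, 0 otherwise; in the order [0, 1, 2, 3, 4, 5, 6] the diagonal is [2, 1, 1, 1, 1, 2, 2]. The multiplicity of 0 as a Laplacian eigenvalue equals the number of connected components. The 2 zero eigenvalues correspond to the 2 connected components. The eigenvalues sum to 10, which equals trace(L) = 2|E|.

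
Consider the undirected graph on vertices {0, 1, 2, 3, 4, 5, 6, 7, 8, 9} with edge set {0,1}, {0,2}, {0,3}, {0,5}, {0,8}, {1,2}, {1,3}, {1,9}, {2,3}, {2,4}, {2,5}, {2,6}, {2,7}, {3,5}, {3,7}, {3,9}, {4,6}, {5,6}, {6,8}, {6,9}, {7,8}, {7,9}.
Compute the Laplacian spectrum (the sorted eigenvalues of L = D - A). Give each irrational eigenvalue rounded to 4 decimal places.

[0, 1.7456, 2.6235, 3.1396, 3.9470, 4.3954, 5.9731, 6.5660, 7.2168, 8.3930]

Each diagonal entry of L is the vertex degree and each off-diagonal entry is -1 where an edge is present, 0 otherwise; in the order [0, 1, 2, 3, 4, 5, 6, 7, 8, 9] the diagonal is [5, 4, 7, 6, 2, 4, 5, 4, 3, 4]. Diagonalising L (or applying a numerical eigensolver to the 10x10 matrix) gives the spectrum above. The single zero eigenvalue shows the graph is connected.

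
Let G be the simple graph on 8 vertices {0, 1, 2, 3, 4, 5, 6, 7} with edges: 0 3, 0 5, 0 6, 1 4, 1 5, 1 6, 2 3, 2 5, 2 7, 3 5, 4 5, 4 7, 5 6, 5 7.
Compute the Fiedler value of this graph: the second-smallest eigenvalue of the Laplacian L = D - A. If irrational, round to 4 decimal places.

Each diagonal entry of L is the vertex degree and each off-diagonal entry is -1 where an edge is present, 0 otherwise; in the order [0, 1, 2, 3, 4, 5, 6, 7] the diagonal is [3, 3, 3, 3, 3, 7, 3, 3]. The smallest Laplacian eigenvalue is always 0. The next one, lambda_2 = 1.7530, measures how hard the graph is to disconnect: larger values mean better connectivity. By the matrix-tree theorem the graph has (1/8) * product of the nonzero eigenvalues = 841 spanning trees.

1.7530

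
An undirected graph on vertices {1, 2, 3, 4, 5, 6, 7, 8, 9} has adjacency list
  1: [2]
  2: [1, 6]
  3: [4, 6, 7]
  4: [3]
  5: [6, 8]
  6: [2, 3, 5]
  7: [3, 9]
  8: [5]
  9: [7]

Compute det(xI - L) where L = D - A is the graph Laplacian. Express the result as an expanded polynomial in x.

With the vertex order [1, 2, 3, 4, 5, 6, 7, 8, 9], the degrees are [1, 2, 3, 1, 2, 3, 2, 1, 1], giving D = diag(1, 2, 3, 1, 2, 3, 2, 1, 1) and L = D - A. Computing det(xI - L) by cofactor expansion (or equivalently via sum-over-permutations) gives x^9 - 16x^8 + 103x^7 - 344x^6 + 640x^5 - 662x^4 + 361x^3 - 94x^2 + 9x. The coefficient of x^8 equals -trace(L) = -16, matching the sum of degrees. The eigenvalues sum to 16, which equals trace(L) = 2|E|.

x^9 - 16x^8 + 103x^7 - 344x^6 + 640x^5 - 662x^4 + 361x^3 - 94x^2 + 9x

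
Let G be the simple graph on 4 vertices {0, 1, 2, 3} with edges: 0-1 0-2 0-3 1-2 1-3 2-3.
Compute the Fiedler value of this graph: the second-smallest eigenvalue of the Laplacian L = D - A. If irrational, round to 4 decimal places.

Reading degrees in the order [0, 1, 2, 3] gives [3, 3, 3, 3]; set D = diag(3, 3, 3, 3) and form L = D - A. Computing the eigenvalues of L and sorting gives [0, 4, 4, 4]. The Fiedler value lambda_2 = 4 is strictly positive, so the graph is connected. By the matrix-tree theorem the graph has (1/4) * product of the nonzero eigenvalues = 16 spanning trees. The eigenvalues sum to 12, which equals trace(L) = 2|E|.

4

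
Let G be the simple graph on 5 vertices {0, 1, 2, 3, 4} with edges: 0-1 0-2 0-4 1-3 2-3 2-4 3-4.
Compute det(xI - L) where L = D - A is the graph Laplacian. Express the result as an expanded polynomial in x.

Each diagonal entry of L is the vertex degree and each off-diagonal entry is -1 where an edge is present, 0 otherwise; in the order [0, 1, 2, 3, 4] the diagonal is [3, 2, 3, 3, 3]. Computing det(xI - L) by cofactor expansion (or equivalently via sum-over-permutations) gives x^5 - 14x^4 + 71x^3 - 154x^2 + 120x. Since p(0) = det(-L) = 0, x divides p(x).

x^5 - 14x^4 + 71x^3 - 154x^2 + 120x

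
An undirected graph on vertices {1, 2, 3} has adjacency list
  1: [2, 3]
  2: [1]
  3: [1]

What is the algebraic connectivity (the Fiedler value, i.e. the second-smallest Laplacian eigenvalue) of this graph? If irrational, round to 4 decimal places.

1

Reading degrees in the order [1, 2, 3] gives [2, 1, 1]; set D = diag(2, 1, 1) and form L = D - A. The smallest Laplacian eigenvalue is always 0. The next one, lambda_2 = 1, measures how hard the graph is to disconnect: larger values mean better connectivity. There is one zero in the spectrum, matching the 1 component.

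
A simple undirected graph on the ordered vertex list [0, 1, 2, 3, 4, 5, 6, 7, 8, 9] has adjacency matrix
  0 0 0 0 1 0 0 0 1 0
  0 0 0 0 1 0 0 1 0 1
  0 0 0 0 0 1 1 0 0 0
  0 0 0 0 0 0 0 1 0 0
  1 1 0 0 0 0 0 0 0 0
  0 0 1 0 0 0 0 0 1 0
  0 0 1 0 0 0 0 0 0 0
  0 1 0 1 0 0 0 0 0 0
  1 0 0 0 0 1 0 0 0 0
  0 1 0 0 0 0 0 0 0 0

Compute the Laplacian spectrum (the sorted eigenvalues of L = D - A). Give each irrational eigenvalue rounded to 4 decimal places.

[0, 0.1100, 0.4616, 0.6697, 1.2415, 2, 2.4010, 3.0579, 3.7120, 4.3463]

With the vertex order [0, 1, 2, 3, 4, 5, 6, 7, 8, 9], the degrees are [2, 3, 2, 1, 2, 2, 1, 2, 2, 1], giving D = diag(2, 3, 2, 1, 2, 2, 1, 2, 2, 1) and L = D - A. The multiplicity of 0 as a Laplacian eigenvalue equals the number of connected components. The single zero eigenvalue shows the graph is connected. The largest eigenvalue, 4.3463, is at most the vertex count 10.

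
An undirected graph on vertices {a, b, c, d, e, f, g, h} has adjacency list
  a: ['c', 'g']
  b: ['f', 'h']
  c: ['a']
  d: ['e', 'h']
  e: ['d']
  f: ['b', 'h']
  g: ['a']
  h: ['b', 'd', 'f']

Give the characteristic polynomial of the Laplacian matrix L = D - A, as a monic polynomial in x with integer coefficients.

x^8 - 14x^7 + 77x^6 - 210x^5 + 293x^4 - 192x^3 + 45x^2

With the vertex order [a, b, c, d, e, f, g, h], the degrees are [2, 2, 1, 2, 1, 2, 1, 3], giving D = diag(2, 2, 1, 2, 1, 2, 1, 3) and L = D - A. Computing det(xI - L) by cofactor expansion (or equivalently via sum-over-permutations) gives x^8 - 14x^7 + 77x^6 - 210x^5 + 293x^4 - 192x^3 + 45x^2. The coefficient of x^7 equals -trace(L) = -14, matching the sum of degrees. The eigenvalues sum to 14, which equals trace(L) = 2|E|.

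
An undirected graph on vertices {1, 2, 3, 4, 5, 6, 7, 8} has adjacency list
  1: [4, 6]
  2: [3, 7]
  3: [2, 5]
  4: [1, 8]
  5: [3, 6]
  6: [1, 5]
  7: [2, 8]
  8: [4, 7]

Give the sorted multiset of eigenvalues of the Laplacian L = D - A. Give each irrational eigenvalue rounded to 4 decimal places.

[0, 0.5858, 0.5858, 2, 2, 3.4142, 3.4142, 4]

Each diagonal entry of L is the vertex degree and each off-diagonal entry is -1 where an edge is present, 0 otherwise; in the order [1, 2, 3, 4, 5, 6, 7, 8] the diagonal is [2, 2, 2, 2, 2, 2, 2, 2]. L is symmetric positive semidefinite, so every eigenvalue is real and nonnegative. By the matrix-tree theorem the graph has (1/8) * product of the nonzero eigenvalues = 8 spanning trees.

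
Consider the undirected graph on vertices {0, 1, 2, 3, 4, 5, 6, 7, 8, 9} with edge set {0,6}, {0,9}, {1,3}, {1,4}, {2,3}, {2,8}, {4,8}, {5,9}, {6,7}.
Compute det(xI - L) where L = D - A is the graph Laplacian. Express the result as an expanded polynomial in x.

x^10 - 18x^9 + 136x^8 - 560x^7 + 1365x^6 - 2000x^5 + 1700x^4 - 750x^3 + 125x^2

Reading degrees in the order [0, 1, 2, 3, 4, 5, 6, 7, 8, 9] gives [2, 2, 2, 2, 2, 1, 2, 1, 2, 2]; set D = diag(2, 2, 2, 2, 2, 1, 2, 1, 2, 2) and form L = D - A. L has integer entries, so p(x) = det(xI - L) has integer coefficients. Expanding the determinant yields x^10 - 18x^9 + 136x^8 - 560x^7 + 1365x^6 - 2000x^5 + 1700x^4 - 750x^3 + 125x^2. The coefficient of x^9 equals -trace(L) = -18, matching the sum of degrees. The eigenvalues sum to 18, which equals trace(L) = 2|E|.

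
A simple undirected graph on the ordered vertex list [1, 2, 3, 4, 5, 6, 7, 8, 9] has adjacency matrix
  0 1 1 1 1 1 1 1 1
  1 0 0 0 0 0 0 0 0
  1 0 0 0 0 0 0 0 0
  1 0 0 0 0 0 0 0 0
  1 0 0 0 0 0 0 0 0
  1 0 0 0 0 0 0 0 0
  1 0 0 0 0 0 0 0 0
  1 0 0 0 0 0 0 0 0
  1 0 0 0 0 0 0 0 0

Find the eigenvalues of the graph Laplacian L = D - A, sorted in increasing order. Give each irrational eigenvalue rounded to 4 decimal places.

Each diagonal entry of L is the vertex degree and each off-diagonal entry is -1 where an edge is present, 0 otherwise; in the order [1, 2, 3, 4, 5, 6, 7, 8, 9] the diagonal is [8, 1, 1, 1, 1, 1, 1, 1, 1]. Since every row of L sums to 0, the all-ones vector is in the kernel and 0 is an eigenvalue. There is one zero in the spectrum, matching the 1 component.

[0, 1, 1, 1, 1, 1, 1, 1, 9]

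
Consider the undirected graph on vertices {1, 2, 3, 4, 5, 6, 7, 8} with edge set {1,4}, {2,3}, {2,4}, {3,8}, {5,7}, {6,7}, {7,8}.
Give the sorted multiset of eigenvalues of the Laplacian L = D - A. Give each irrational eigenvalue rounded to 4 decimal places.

Reading degrees in the order [1, 2, 3, 4, 5, 6, 7, 8] gives [1, 2, 2, 2, 1, 1, 3, 2]; set D = diag(1, 2, 2, 2, 1, 1, 3, 2) and form L = D - A. Since every row of L sums to 0, the all-ones vector is in the kernel and 0 is an eigenvalue. The single zero eigenvalue shows the graph is connected. The largest eigenvalue, 4.2332, is at most the vertex count 8.

[0, 0.1667, 0.7276, 1, 1.6353, 2.6729, 3.5643, 4.2332]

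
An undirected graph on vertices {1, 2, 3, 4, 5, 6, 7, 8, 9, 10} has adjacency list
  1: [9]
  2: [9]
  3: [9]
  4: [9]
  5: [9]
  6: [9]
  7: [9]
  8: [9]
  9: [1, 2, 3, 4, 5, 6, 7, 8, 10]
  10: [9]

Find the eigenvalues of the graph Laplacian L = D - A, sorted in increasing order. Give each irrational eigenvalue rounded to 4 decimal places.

[0, 1, 1, 1, 1, 1, 1, 1, 1, 10]

Each diagonal entry of L is the vertex degree and each off-diagonal entry is -1 where an edge is present, 0 otherwise; in the order [1, 2, 3, 4, 5, 6, 7, 8, 9, 10] the diagonal is [1, 1, 1, 1, 1, 1, 1, 1, 9, 1]. L is symmetric positive semidefinite, so every eigenvalue is real and nonnegative. There is one zero in the spectrum, matching the 1 component. The eigenvalues sum to 18, which equals trace(L) = 2|E|.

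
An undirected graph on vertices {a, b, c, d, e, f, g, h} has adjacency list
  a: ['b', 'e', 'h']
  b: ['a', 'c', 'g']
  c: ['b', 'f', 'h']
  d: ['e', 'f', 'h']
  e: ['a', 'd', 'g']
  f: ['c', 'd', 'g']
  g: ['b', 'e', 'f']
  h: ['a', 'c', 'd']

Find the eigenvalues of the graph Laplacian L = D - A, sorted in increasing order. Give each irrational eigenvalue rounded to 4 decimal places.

With the vertex order [a, b, c, d, e, f, g, h], the degrees are [3, 3, 3, 3, 3, 3, 3, 3], giving D = diag(3, 3, 3, 3, 3, 3, 3, 3) and L = D - A. L is symmetric positive semidefinite, so every eigenvalue is real and nonnegative. The single zero eigenvalue shows the graph is connected. By the matrix-tree theorem the graph has (1/8) * product of the nonzero eigenvalues = 384 spanning trees. The largest eigenvalue, 6, is at most the vertex count 8.

[0, 2, 2, 2, 4, 4, 4, 6]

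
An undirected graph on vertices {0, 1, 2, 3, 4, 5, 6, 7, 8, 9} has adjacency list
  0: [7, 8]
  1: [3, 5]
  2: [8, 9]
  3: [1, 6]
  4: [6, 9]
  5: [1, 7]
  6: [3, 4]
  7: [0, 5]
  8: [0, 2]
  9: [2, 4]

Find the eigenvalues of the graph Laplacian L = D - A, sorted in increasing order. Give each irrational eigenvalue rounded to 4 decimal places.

Each diagonal entry of L is the vertex degree and each off-diagonal entry is -1 where an edge is present, 0 otherwise; in the order [0, 1, 2, 3, 4, 5, 6, 7, 8, 9] the diagonal is [2, 2, 2, 2, 2, 2, 2, 2, 2, 2]. The multiplicity of 0 as a Laplacian eigenvalue equals the number of connected components. The single zero eigenvalue shows the graph is connected. By the matrix-tree theorem the graph has (1/10) * product of the nonzero eigenvalues = 10 spanning trees. The eigenvalues sum to 20, which equals trace(L) = 2|E|.

[0, 0.3820, 0.3820, 1.3820, 1.3820, 2.6180, 2.6180, 3.6180, 3.6180, 4]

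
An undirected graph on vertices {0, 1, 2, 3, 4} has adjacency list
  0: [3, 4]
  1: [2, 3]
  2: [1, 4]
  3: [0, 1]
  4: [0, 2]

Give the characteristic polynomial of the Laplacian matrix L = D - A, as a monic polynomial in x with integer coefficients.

x^5 - 10x^4 + 35x^3 - 50x^2 + 25x

Reading degrees in the order [0, 1, 2, 3, 4] gives [2, 2, 2, 2, 2]; set D = diag(2, 2, 2, 2, 2) and form L = D - A. Computing det(xI - L) by cofactor expansion (or equivalently via sum-over-permutations) gives x^5 - 10x^4 + 35x^3 - 50x^2 + 25x. Since p(0) = det(-L) = 0, x divides p(x). There is one zero in the spectrum, matching the 1 component.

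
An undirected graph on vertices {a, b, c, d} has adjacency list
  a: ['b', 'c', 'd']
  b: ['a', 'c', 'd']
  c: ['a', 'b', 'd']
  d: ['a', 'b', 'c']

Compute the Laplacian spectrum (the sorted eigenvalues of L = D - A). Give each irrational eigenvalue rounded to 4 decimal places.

With the vertex order [a, b, c, d], the degrees are [3, 3, 3, 3], giving D = diag(3, 3, 3, 3) and L = D - A. Diagonalising L (or applying a numerical eigensolver to the 4x4 matrix) gives the spectrum above. The largest eigenvalue, 4, is at most the vertex count 4.

[0, 4, 4, 4]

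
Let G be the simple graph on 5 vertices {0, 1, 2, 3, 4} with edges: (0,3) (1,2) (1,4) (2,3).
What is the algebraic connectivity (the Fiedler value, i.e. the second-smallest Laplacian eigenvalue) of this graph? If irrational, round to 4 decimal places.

0.3820

Each diagonal entry of L is the vertex degree and each off-diagonal entry is -1 where an edge is present, 0 otherwise; in the order [0, 1, 2, 3, 4] the diagonal is [1, 2, 2, 2, 1]. Computing the eigenvalues of L and sorting gives [0, 0.3820, 1.3820, 2.6180, 3.6180]. The Fiedler value lambda_2 = 0.3820 is strictly positive, so the graph is connected. There is one zero in the spectrum, matching the 1 component.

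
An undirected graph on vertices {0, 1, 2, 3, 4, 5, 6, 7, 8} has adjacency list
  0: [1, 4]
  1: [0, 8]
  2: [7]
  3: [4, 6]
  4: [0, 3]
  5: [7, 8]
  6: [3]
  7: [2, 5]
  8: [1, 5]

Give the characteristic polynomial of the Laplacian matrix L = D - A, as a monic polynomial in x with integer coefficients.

With the vertex order [0, 1, 2, 3, 4, 5, 6, 7, 8], the degrees are [2, 2, 1, 2, 2, 2, 1, 2, 2], giving D = diag(2, 2, 1, 2, 2, 2, 1, 2, 2) and L = D - A. L has integer entries, so p(x) = det(xI - L) has integer coefficients. Expanding the determinant yields x^9 - 16x^8 + 105x^7 - 364x^6 + 715x^5 - 792x^4 + 462x^3 - 120x^2 + 9x. The coefficient of x^8 equals -trace(L) = -16, matching the sum of degrees. There is one zero in the spectrum, matching the 1 component. The eigenvalues sum to 16, which equals trace(L) = 2|E|.

x^9 - 16x^8 + 105x^7 - 364x^6 + 715x^5 - 792x^4 + 462x^3 - 120x^2 + 9x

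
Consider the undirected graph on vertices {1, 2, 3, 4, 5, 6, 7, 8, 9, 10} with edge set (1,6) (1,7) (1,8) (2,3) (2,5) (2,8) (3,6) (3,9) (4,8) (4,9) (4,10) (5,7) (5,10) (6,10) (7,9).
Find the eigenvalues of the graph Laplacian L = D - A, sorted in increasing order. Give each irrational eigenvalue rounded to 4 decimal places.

With the vertex order [1, 2, 3, 4, 5, 6, 7, 8, 9, 10], the degrees are [3, 3, 3, 3, 3, 3, 3, 3, 3, 3], giving D = diag(3, 3, 3, 3, 3, 3, 3, 3, 3, 3) and L = D - A. Since every row of L sums to 0, the all-ones vector is in the kernel and 0 is an eigenvalue. The single zero eigenvalue shows the graph is connected. By the matrix-tree theorem the graph has (1/10) * product of the nonzero eigenvalues = 2000 spanning trees.

[0, 2, 2, 2, 2, 2, 5, 5, 5, 5]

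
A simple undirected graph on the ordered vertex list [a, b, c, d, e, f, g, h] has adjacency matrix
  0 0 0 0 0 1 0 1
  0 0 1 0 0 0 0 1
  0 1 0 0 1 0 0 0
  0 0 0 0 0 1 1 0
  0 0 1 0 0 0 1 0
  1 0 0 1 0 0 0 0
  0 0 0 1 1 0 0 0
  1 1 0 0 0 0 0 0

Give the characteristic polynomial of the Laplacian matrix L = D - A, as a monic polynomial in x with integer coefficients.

x^8 - 16x^7 + 104x^6 - 352x^5 + 660x^4 - 672x^3 + 336x^2 - 64x

Reading degrees in the order [a, b, c, d, e, f, g, h] gives [2, 2, 2, 2, 2, 2, 2, 2]; set D = diag(2, 2, 2, 2, 2, 2, 2, 2) and form L = D - A. L has integer entries, so p(x) = det(xI - L) has integer coefficients. Expanding the determinant yields x^8 - 16x^7 + 104x^6 - 352x^5 + 660x^4 - 672x^3 + 336x^2 - 64x. The coefficient of x^7 equals -trace(L) = -16, matching the sum of degrees. The eigenvalues sum to 16, which equals trace(L) = 2|E|.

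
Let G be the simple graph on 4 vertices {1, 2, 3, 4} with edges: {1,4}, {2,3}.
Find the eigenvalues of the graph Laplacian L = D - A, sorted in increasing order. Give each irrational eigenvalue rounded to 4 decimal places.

Reading degrees in the order [1, 2, 3, 4] gives [1, 1, 1, 1]; set D = diag(1, 1, 1, 1) and form L = D - A. Diagonalising L (or applying a numerical eigensolver to the 4x4 matrix) gives the spectrum above. The 2 zero eigenvalues correspond to the 2 connected components. The largest eigenvalue, 2, is at most the vertex count 4. There are 2 zeros in the spectrum, matching the 2 components.

[0, 0, 2, 2]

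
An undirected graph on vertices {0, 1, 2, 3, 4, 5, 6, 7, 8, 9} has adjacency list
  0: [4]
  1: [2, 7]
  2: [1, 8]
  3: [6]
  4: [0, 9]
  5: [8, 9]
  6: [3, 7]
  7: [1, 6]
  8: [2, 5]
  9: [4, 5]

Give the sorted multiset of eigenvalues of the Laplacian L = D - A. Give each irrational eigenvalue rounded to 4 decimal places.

Reading degrees in the order [0, 1, 2, 3, 4, 5, 6, 7, 8, 9] gives [1, 2, 2, 1, 2, 2, 2, 2, 2, 2]; set D = diag(1, 2, 2, 1, 2, 2, 2, 2, 2, 2) and form L = D - A. Diagonalising L (or applying a numerical eigensolver to the 10x10 matrix) gives the spectrum above. There is one zero in the spectrum, matching the 1 component.

[0, 0.0979, 0.3820, 0.8244, 1.3820, 2, 2.6180, 3.1756, 3.6180, 3.9021]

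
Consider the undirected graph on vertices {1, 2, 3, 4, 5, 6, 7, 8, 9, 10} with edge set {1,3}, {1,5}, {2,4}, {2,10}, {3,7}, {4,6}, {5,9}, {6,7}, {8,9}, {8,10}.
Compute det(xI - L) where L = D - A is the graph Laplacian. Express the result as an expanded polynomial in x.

Reading degrees in the order [1, 2, 3, 4, 5, 6, 7, 8, 9, 10] gives [2, 2, 2, 2, 2, 2, 2, 2, 2, 2]; set D = diag(2, 2, 2, 2, 2, 2, 2, 2, 2, 2) and form L = D - A. L has integer entries, so p(x) = det(xI - L) has integer coefficients. Expanding the determinant yields x^10 - 20x^9 + 170x^8 - 800x^7 + 2275x^6 - 4004x^5 + 4290x^4 - 2640x^3 + 825x^2 - 100x. Since p(0) = det(-L) = 0, x divides p(x). There is one zero in the spectrum, matching the 1 component.

x^10 - 20x^9 + 170x^8 - 800x^7 + 2275x^6 - 4004x^5 + 4290x^4 - 2640x^3 + 825x^2 - 100x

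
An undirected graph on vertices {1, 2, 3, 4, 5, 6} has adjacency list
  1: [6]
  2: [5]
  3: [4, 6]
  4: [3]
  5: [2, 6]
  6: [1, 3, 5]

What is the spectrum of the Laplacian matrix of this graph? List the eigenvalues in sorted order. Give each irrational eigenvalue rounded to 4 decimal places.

With the vertex order [1, 2, 3, 4, 5, 6], the degrees are [1, 1, 2, 1, 2, 3], giving D = diag(1, 1, 2, 1, 2, 3) and L = D - A. Since every row of L sums to 0, the all-ones vector is in the kernel and 0 is an eigenvalue. By the matrix-tree theorem the graph has (1/6) * product of the nonzero eigenvalues = 1 spanning tree. The eigenvalues sum to 10, which equals trace(L) = 2|E|.

[0, 0.3820, 0.6972, 2, 2.6180, 4.3028]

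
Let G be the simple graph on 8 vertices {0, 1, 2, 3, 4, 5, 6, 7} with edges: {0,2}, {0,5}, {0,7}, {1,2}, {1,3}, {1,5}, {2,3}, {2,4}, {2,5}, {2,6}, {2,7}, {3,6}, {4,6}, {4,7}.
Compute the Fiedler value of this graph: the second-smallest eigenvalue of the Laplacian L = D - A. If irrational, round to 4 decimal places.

With the vertex order [0, 1, 2, 3, 4, 5, 6, 7], the degrees are [3, 3, 7, 3, 3, 3, 3, 3], giving D = diag(3, 3, 7, 3, 3, 3, 3, 3) and L = D - A. The sorted Laplacian eigenvalues are [0, 1.7530, 1.7530, 3.4450, 3.4450, 4.8019, 4.8019, 8]; the algebraic connectivity is the second entry, 1.7530. The eigenvalues sum to 28, which equals trace(L) = 2|E|.

1.7530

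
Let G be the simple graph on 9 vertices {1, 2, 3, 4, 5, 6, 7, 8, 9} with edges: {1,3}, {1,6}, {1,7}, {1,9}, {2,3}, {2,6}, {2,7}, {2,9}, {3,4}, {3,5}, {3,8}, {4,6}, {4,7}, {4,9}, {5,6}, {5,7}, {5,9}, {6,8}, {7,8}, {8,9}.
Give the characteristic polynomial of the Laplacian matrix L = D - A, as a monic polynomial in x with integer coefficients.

x^9 - 40x^8 + 690x^7 - 6720x^6 + 40485x^5 - 154704x^4 + 366560x^3 - 492800x^2 + 288000x

With the vertex order [1, 2, 3, 4, 5, 6, 7, 8, 9], the degrees are [4, 4, 5, 4, 4, 5, 5, 4, 5], giving D = diag(4, 4, 5, 4, 4, 5, 5, 4, 5) and L = D - A. L has integer entries, so p(x) = det(xI - L) has integer coefficients. Expanding the determinant yields x^9 - 40x^8 + 690x^7 - 6720x^6 + 40485x^5 - 154704x^4 + 366560x^3 - 492800x^2 + 288000x. Since p(0) = det(-L) = 0, x divides p(x). By the matrix-tree theorem the graph has (1/9) * product of the nonzero eigenvalues = 32000 spanning trees.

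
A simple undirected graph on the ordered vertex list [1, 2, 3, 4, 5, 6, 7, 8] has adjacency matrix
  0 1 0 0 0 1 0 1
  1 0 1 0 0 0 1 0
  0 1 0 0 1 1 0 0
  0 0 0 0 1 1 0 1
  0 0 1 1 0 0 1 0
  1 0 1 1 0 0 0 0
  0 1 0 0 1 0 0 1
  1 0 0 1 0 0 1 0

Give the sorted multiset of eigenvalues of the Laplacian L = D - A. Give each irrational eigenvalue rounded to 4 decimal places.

Each diagonal entry of L is the vertex degree and each off-diagonal entry is -1 where an edge is present, 0 otherwise; in the order [1, 2, 3, 4, 5, 6, 7, 8] the diagonal is [3, 3, 3, 3, 3, 3, 3, 3]. Diagonalising L (or applying a numerical eigensolver to the 8x8 matrix) gives the spectrum above. By the matrix-tree theorem the graph has (1/8) * product of the nonzero eigenvalues = 384 spanning trees. There is one zero in the spectrum, matching the 1 component.

[0, 2, 2, 2, 4, 4, 4, 6]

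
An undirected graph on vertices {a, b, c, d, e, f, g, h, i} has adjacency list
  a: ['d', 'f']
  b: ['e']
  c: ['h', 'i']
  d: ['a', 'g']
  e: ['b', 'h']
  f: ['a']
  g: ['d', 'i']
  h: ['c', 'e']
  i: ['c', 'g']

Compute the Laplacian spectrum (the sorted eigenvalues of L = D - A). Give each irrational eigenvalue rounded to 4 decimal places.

Reading degrees in the order [a, b, c, d, e, f, g, h, i] gives [2, 1, 2, 2, 2, 1, 2, 2, 2]; set D = diag(2, 1, 2, 2, 2, 1, 2, 2, 2) and form L = D - A. L is symmetric positive semidefinite, so every eigenvalue is real and nonnegative. There is one zero in the spectrum, matching the 1 component.

[0, 0.1206, 0.4679, 1, 1.6527, 2.3473, 3, 3.5321, 3.8794]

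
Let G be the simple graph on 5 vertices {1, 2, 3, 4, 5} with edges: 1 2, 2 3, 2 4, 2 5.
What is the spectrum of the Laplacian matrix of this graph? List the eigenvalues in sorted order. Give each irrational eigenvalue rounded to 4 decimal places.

With the vertex order [1, 2, 3, 4, 5], the degrees are [1, 4, 1, 1, 1], giving D = diag(1, 4, 1, 1, 1) and L = D - A. Diagonalising L (or applying a numerical eigensolver to the 5x5 matrix) gives the spectrum above. The single zero eigenvalue shows the graph is connected. The largest eigenvalue, 5, is at most the vertex count 5.

[0, 1, 1, 1, 5]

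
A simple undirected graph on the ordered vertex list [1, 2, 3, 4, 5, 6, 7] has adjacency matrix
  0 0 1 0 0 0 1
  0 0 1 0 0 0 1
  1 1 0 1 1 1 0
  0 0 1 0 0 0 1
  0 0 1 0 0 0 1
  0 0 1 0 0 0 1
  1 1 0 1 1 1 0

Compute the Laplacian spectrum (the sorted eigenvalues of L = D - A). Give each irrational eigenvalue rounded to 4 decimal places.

[0, 2, 2, 2, 2, 5, 7]

Each diagonal entry of L is the vertex degree and each off-diagonal entry is -1 where an edge is present, 0 otherwise; in the order [1, 2, 3, 4, 5, 6, 7] the diagonal is [2, 2, 5, 2, 2, 2, 5]. The multiplicity of 0 as a Laplacian eigenvalue equals the number of connected components. The eigenvalues sum to 20, which equals trace(L) = 2|E|. The largest eigenvalue, 7, is at most the vertex count 7.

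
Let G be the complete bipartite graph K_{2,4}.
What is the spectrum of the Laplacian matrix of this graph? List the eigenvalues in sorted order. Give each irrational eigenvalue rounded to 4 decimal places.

The graph has 6 vertices and degree multiset [4, 4, 2, 2, 2, 2]; D is the diagonal matrix of degrees and L = D - A. The multiplicity of 0 as a Laplacian eigenvalue equals the number of connected components. The eigenvalues sum to 16, which equals trace(L) = 2|E|. By the matrix-tree theorem the graph has (1/6) * product of the nonzero eigenvalues = 32 spanning trees.

[0, 2, 2, 2, 4, 6]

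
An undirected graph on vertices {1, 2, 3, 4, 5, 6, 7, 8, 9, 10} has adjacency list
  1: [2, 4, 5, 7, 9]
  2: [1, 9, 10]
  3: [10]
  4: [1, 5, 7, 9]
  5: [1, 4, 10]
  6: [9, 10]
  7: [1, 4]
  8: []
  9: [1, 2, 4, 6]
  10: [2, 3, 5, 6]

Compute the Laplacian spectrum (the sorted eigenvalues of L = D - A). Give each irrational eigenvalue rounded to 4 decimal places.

[0, 0, 0.7275, 1.4360, 2.3034, 2.6765, 3.5452, 5.2981, 5.7407, 6.2726]

Each diagonal entry of L is the vertex degree and each off-diagonal entry is -1 where an edge is present, 0 otherwise; in the order [1, 2, 3, 4, 5, 6, 7, 8, 9, 10] the diagonal is [5, 3, 1, 4, 3, 2, 2, 0, 4, 4]. The multiplicity of 0 as a Laplacian eigenvalue equals the number of connected components. The 2 zero eigenvalues correspond to the 2 connected components. There are 2 zeros in the spectrum, matching the 2 components.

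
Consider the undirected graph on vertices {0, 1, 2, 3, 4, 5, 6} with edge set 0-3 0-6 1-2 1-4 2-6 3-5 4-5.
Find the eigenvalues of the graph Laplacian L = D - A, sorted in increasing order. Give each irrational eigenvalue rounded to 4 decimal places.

[0, 0.7530, 0.7530, 2.4450, 2.4450, 3.8019, 3.8019]

With the vertex order [0, 1, 2, 3, 4, 5, 6], the degrees are [2, 2, 2, 2, 2, 2, 2], giving D = diag(2, 2, 2, 2, 2, 2, 2) and L = D - A. L is symmetric positive semidefinite, so every eigenvalue is real and nonnegative. The single zero eigenvalue shows the graph is connected. By the matrix-tree theorem the graph has (1/7) * product of the nonzero eigenvalues = 7 spanning trees.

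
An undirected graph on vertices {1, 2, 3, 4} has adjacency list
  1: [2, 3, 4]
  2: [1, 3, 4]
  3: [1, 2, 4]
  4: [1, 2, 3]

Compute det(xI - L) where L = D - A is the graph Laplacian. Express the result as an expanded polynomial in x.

Each diagonal entry of L is the vertex degree and each off-diagonal entry is -1 where an edge is present, 0 otherwise; in the order [1, 2, 3, 4] the diagonal is [3, 3, 3, 3]. Computing det(xI - L) by cofactor expansion (or equivalently via sum-over-permutations) gives x^4 - 12x^3 + 48x^2 - 64x. Since p(0) = det(-L) = 0, x divides p(x).

x^4 - 12x^3 + 48x^2 - 64x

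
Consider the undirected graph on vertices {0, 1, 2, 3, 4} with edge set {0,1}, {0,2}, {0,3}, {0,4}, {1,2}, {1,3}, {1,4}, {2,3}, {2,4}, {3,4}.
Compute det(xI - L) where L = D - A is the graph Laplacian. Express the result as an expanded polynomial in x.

Each diagonal entry of L is the vertex degree and each off-diagonal entry is -1 where an edge is present, 0 otherwise; in the order [0, 1, 2, 3, 4] the diagonal is [4, 4, 4, 4, 4]. L has integer entries, so p(x) = det(xI - L) has integer coefficients. Expanding the determinant yields x^5 - 20x^4 + 150x^3 - 500x^2 + 625x. The coefficient of x^4 equals -trace(L) = -20, matching the sum of degrees. By the matrix-tree theorem the graph has (1/5) * product of the nonzero eigenvalues = 125 spanning trees. The largest eigenvalue, 5, is at most the vertex count 5.

x^5 - 20x^4 + 150x^3 - 500x^2 + 625x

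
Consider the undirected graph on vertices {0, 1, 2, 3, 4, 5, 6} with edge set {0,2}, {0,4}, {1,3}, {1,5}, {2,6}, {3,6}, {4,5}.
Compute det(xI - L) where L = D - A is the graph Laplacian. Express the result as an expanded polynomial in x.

Each diagonal entry of L is the vertex degree and each off-diagonal entry is -1 where an edge is present, 0 otherwise; in the order [0, 1, 2, 3, 4, 5, 6] the diagonal is [2, 2, 2, 2, 2, 2, 2]. Computing det(xI - L) by cofactor expansion (or equivalently via sum-over-permutations) gives x^7 - 14x^6 + 77x^5 - 210x^4 + 294x^3 - 196x^2 + 49x. The coefficient of x^6 equals -trace(L) = -14, matching the sum of degrees. The largest eigenvalue, 3.8019, is at most the vertex count 7.

x^7 - 14x^6 + 77x^5 - 210x^4 + 294x^3 - 196x^2 + 49x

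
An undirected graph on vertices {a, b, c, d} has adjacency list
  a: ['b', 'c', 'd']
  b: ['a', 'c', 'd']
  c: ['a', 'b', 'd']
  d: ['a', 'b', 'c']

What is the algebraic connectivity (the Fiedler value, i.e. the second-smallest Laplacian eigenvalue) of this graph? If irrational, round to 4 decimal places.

4

Each diagonal entry of L is the vertex degree and each off-diagonal entry is -1 where an edge is present, 0 otherwise; in the order [a, b, c, d] the diagonal is [3, 3, 3, 3]. The smallest Laplacian eigenvalue is always 0. The next one, lambda_2 = 4, measures how hard the graph is to disconnect: larger values mean better connectivity. By the matrix-tree theorem the graph has (1/4) * product of the nonzero eigenvalues = 16 spanning trees. There is one zero in the spectrum, matching the 1 component.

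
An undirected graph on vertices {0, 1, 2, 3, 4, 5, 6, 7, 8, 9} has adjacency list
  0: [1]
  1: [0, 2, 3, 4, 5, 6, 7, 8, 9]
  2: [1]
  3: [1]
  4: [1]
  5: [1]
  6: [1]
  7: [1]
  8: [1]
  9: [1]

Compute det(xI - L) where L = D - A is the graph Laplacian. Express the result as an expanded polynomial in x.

x^10 - 18x^9 + 108x^8 - 336x^7 + 630x^6 - 756x^5 + 588x^4 - 288x^3 + 81x^2 - 10x

Reading degrees in the order [0, 1, 2, 3, 4, 5, 6, 7, 8, 9] gives [1, 9, 1, 1, 1, 1, 1, 1, 1, 1]; set D = diag(1, 9, 1, 1, 1, 1, 1, 1, 1, 1) and form L = D - A. The eigenvalues of L are [0, 1, 1, 1, 1, 1, 1, 1, 1, 10]; the characteristic polynomial is the product of (x - lambda_i), which multiplies out to x^10 - 18x^9 + 108x^8 - 336x^7 + 630x^6 - 756x^5 + 588x^4 - 288x^3 + 81x^2 - 10x. The coefficient of x^9 equals -trace(L) = -18, matching the sum of degrees. The eigenvalues sum to 18, which equals trace(L) = 2|E|. There is one zero in the spectrum, matching the 1 component.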